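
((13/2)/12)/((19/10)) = 0.29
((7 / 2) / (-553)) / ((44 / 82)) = -41 / 3476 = -0.01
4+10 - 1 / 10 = 139 / 10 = 13.90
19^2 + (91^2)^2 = 68575322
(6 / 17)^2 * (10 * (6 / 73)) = 2160 / 21097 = 0.10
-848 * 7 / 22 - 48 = -3496 / 11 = -317.82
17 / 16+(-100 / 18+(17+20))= 4681 / 144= 32.51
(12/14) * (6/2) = 18/7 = 2.57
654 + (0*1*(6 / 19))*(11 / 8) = 654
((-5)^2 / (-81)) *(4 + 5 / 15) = -325 / 243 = -1.34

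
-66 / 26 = -2.54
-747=-747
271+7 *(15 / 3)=306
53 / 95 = 0.56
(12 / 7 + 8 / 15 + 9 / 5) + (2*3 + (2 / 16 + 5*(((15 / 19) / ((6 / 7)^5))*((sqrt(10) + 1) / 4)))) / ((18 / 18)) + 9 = 420175*sqrt(10) / 196992 + 29379193 / 1378944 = 28.05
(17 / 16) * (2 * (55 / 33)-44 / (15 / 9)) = -2941 / 120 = -24.51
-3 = -3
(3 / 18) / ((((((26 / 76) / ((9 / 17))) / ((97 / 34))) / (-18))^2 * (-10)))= -105.26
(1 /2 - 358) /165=-13 /6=-2.17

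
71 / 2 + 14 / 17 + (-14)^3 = -92061 / 34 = -2707.68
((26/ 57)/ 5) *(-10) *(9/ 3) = -52/ 19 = -2.74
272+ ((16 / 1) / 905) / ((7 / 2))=1723152 / 6335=272.01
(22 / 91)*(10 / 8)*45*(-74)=-91575 / 91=-1006.32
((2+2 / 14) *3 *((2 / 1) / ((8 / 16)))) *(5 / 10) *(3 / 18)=15 / 7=2.14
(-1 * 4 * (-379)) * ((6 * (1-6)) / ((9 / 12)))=-60640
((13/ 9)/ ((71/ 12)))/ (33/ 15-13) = -130/ 5751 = -0.02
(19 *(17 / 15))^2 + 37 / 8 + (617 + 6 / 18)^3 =1270438970471 / 5400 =235266476.01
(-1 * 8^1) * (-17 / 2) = 68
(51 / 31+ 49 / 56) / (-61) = -0.04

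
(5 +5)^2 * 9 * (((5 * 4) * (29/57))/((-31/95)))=-870000/31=-28064.52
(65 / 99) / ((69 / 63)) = 455 / 759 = 0.60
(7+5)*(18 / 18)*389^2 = 1815852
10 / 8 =5 / 4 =1.25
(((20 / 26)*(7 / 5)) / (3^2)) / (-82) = -7 / 4797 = -0.00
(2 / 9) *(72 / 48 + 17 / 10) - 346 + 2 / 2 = -15493 / 45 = -344.29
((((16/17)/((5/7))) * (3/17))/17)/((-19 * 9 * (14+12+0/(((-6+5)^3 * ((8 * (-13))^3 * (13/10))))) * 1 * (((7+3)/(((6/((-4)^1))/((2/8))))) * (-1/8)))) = -448/30337775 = -0.00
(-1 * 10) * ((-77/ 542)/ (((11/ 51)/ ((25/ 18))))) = 14875/ 1626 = 9.15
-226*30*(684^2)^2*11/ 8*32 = -65299037103083520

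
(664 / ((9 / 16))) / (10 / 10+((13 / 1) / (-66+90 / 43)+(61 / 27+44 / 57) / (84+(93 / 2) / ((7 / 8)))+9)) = 26625613824 / 221466101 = 120.22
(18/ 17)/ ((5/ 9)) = 162/ 85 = 1.91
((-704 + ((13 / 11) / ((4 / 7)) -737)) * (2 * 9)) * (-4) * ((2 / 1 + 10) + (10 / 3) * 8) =44065848 / 11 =4005986.18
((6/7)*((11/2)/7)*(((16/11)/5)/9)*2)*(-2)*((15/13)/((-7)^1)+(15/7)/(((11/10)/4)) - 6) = -34752/245245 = -0.14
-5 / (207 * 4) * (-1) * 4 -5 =-1030 / 207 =-4.98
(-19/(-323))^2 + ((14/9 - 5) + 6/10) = -36947/13005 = -2.84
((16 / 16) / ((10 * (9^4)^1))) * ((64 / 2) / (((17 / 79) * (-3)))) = -1264 / 1673055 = -0.00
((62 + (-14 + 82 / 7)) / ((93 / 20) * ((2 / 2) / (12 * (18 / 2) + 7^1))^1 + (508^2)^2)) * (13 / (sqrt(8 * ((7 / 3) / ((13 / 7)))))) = 3124550 * sqrt(78) / 7505485066423757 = 0.00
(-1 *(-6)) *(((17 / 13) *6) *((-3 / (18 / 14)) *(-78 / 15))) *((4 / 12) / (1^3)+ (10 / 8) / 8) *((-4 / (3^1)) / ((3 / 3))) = -5593 / 15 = -372.87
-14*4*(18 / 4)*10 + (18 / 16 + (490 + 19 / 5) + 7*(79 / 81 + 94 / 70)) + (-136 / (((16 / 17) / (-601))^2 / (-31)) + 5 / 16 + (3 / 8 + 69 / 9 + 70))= 22279833321517 / 12960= 1719122941.48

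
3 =3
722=722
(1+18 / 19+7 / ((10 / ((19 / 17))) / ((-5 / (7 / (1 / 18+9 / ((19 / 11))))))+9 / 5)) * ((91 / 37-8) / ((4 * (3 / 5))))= 514989725 / 21979998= 23.43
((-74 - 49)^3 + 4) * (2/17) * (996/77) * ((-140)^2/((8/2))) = -2594787367200/187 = -13875868273.80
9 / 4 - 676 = -2695 / 4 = -673.75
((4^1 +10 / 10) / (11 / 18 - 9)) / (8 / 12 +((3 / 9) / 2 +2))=-540 / 2567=-0.21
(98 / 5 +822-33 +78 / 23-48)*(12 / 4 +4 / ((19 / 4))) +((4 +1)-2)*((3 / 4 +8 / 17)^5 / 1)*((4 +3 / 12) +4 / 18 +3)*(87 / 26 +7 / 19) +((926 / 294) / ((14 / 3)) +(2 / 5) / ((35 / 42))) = 5375118101613085665877 / 1699866140240486400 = 3162.08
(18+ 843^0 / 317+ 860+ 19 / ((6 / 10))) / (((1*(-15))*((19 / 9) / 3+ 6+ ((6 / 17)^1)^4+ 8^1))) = -216761049048 / 52610633965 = -4.12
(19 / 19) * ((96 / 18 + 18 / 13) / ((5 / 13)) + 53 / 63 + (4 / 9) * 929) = 135827 / 315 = 431.20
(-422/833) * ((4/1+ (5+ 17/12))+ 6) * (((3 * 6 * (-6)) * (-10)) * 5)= -37410300/833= -44910.32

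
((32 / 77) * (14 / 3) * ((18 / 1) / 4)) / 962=48 / 5291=0.01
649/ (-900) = -649/ 900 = -0.72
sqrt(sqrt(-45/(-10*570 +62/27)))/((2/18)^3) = 2187*15^(1/4)*153838^(3/4)/153838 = 217.32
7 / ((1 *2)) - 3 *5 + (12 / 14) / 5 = -11.33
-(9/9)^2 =-1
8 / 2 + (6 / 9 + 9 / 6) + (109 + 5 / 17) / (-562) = 171175 / 28662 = 5.97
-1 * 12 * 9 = -108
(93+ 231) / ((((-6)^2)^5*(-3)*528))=-1 / 295612416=-0.00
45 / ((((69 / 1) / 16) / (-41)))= -9840 / 23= -427.83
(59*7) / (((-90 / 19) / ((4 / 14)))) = -1121 / 45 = -24.91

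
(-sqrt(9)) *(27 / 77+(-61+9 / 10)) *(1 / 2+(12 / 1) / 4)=138021 / 220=627.37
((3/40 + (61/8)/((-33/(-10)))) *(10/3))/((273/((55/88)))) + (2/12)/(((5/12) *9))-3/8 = -0.31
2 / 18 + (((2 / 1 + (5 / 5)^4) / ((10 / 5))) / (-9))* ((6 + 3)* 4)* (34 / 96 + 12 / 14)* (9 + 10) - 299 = -436.98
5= 5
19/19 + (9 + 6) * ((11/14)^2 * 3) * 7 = 5473/28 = 195.46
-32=-32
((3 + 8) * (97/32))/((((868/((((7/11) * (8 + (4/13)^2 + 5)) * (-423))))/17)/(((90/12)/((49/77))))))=-254698496415/9388288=-27129.39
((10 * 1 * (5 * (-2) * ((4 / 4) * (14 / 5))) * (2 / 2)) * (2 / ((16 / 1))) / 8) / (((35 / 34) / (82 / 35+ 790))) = -117861 / 35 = -3367.46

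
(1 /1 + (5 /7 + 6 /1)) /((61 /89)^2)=427734 /26047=16.42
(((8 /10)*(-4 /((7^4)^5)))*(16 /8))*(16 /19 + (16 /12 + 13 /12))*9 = -17832 /7580265298273140095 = -0.00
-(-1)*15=15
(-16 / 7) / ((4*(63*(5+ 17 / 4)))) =-16 / 16317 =-0.00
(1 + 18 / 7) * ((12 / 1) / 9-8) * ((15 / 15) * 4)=-2000 / 21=-95.24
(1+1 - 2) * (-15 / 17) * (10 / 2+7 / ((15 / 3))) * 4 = 0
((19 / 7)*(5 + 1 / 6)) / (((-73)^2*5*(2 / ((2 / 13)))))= 589 / 14548170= 0.00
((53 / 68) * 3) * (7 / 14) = 1.17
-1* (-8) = 8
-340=-340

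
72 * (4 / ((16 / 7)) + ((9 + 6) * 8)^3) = 124416126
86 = 86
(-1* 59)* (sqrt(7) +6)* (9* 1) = -3186- 531* sqrt(7) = -4590.89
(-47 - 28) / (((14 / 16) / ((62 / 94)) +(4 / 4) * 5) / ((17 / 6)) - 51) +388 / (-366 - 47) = 8469504 / 14152271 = 0.60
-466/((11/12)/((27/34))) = -75492/187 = -403.70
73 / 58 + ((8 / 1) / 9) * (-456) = -70309 / 174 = -404.07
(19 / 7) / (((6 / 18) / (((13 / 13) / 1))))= 57 / 7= 8.14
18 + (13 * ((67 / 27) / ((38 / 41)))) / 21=423539 / 21546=19.66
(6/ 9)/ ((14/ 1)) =1/ 21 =0.05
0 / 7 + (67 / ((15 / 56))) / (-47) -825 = -585377 / 705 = -830.32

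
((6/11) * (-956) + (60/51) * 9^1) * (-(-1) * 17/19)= -5028/11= -457.09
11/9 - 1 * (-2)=29/9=3.22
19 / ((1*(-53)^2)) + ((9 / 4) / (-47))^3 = 124201007 / 18664883648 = 0.01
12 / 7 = 1.71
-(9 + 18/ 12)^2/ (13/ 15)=-6615/ 52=-127.21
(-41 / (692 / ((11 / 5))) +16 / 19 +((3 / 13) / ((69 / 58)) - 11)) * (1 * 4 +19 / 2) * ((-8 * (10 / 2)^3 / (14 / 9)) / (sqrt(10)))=27702.74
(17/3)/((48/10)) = 85/72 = 1.18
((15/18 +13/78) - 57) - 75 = -131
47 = 47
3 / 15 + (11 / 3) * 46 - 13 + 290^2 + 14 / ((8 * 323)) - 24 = 1632413681 / 19380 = 84231.87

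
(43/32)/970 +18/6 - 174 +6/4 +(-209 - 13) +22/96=-36435011/93120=-391.27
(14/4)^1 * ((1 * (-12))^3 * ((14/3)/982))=-14112/491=-28.74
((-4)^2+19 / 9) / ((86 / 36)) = 326 / 43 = 7.58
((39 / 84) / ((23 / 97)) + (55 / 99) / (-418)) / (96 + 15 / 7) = 2370331 / 118886724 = 0.02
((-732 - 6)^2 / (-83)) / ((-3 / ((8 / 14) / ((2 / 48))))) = 17428608 / 581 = 29997.60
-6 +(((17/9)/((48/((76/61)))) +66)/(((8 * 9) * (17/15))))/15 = -47947141/8063712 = -5.95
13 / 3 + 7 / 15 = 24 / 5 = 4.80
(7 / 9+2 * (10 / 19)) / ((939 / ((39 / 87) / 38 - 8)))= -8803 / 565326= -0.02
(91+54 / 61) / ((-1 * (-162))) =5605 / 9882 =0.57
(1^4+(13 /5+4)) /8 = 19 /20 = 0.95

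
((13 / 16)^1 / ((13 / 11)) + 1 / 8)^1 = 13 / 16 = 0.81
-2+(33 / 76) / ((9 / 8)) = -92 / 57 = -1.61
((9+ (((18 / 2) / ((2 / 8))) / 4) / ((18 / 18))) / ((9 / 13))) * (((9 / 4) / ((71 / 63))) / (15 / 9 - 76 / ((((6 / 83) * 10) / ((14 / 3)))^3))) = -671682375 / 264548281159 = -0.00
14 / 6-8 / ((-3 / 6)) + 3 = 21.33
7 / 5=1.40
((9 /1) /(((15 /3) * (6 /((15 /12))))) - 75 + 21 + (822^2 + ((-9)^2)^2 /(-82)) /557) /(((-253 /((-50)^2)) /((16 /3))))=-353001725000 /5777761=-61096.63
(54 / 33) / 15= 6 / 55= 0.11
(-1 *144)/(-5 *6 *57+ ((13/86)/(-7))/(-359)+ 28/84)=93362976/1108469183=0.08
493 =493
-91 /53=-1.72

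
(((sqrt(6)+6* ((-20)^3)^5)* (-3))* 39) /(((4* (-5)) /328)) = -377251430400000000000000+9594* sqrt(6) /5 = -377251430399999999995299.90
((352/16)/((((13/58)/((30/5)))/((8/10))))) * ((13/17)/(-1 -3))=-7656/85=-90.07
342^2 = 116964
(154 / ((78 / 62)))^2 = 22791076 / 1521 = 14984.27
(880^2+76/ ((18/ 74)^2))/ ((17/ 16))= 1005287104/ 1377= 730055.99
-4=-4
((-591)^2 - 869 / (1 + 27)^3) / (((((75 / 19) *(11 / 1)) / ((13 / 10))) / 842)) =797311550468641 / 90552000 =8805013.15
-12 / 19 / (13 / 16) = -192 / 247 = -0.78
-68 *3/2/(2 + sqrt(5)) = 204-102 *sqrt(5) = -24.08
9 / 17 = 0.53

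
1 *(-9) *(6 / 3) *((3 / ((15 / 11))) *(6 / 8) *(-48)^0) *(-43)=12771 / 10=1277.10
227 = 227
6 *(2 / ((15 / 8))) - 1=27 / 5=5.40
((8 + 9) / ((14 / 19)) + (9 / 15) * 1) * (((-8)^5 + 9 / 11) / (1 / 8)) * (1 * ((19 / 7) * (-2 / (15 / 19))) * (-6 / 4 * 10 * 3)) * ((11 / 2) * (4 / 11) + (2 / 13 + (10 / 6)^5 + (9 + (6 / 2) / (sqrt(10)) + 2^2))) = -55609844569.55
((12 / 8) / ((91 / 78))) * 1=9 / 7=1.29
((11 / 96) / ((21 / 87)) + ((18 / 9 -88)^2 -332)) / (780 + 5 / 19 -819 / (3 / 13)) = -90199213 / 35351232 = -2.55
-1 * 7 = -7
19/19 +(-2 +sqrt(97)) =-1 +sqrt(97) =8.85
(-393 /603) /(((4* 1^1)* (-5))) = 131 /4020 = 0.03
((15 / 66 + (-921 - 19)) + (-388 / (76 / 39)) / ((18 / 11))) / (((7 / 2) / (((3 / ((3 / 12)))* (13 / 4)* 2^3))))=-94620.52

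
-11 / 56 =-0.20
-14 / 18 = -7 / 9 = -0.78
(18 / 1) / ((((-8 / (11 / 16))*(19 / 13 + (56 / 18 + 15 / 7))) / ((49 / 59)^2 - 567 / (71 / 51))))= 370354442913 / 3954416000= 93.66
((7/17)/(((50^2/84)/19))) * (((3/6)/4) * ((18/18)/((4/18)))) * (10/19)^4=0.01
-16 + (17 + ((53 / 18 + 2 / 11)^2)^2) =148349305537 / 1536953616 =96.52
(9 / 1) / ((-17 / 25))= -225 / 17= -13.24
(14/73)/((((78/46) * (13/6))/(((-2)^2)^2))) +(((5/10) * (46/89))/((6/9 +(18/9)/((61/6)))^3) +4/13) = 6688681443537/4330826965816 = 1.54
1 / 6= 0.17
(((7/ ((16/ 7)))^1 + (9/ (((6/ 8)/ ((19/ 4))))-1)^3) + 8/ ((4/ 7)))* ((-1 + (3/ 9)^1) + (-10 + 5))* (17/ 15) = -812127281/ 720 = -1127954.56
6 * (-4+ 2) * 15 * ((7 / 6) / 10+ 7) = -1281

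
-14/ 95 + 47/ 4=11.60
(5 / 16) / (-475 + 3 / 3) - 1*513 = -3890597 / 7584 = -513.00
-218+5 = -213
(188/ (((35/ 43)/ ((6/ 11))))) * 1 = 125.98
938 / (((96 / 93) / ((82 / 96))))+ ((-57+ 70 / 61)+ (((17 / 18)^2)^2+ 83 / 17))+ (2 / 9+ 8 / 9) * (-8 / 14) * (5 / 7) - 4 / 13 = 804649739199497 / 1109502261504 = 725.23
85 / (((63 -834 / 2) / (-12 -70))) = 19.69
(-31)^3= -29791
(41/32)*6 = 7.69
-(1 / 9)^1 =-1 / 9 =-0.11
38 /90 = 19 /45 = 0.42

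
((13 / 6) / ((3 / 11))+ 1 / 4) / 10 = 59 / 72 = 0.82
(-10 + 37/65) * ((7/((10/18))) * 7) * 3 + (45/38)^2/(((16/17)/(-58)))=-9693116073/3754400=-2581.80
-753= -753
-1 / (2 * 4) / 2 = -1 / 16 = -0.06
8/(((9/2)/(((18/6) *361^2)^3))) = 106239116115175728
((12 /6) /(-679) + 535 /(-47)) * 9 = -3270231 /31913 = -102.47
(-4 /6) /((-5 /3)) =0.40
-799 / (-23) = 799 / 23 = 34.74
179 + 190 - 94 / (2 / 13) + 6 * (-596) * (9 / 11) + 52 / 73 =-2543186 / 803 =-3167.11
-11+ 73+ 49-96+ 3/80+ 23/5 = 1571/80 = 19.64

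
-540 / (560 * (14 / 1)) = -27 / 392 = -0.07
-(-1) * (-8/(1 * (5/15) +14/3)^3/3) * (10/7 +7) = -472/2625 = -0.18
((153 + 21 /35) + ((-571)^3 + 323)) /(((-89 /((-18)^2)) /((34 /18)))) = 1280172897.22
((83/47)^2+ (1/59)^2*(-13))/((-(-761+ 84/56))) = 47903784/11680394551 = 0.00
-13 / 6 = -2.17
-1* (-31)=31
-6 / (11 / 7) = -42 / 11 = -3.82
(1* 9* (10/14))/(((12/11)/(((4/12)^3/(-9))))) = -55/2268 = -0.02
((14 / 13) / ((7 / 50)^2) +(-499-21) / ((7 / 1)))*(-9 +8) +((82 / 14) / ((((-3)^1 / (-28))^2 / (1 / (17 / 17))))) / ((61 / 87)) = 12440368 / 16653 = 747.03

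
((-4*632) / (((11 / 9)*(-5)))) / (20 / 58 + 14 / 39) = 6433128 / 10945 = 587.77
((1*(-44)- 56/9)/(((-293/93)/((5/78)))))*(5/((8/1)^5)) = 87575/561659904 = 0.00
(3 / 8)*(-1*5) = -15 / 8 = -1.88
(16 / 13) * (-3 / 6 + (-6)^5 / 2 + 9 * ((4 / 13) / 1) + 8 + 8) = -804904 / 169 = -4762.75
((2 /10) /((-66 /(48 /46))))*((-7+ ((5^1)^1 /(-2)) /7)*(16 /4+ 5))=1854 /8855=0.21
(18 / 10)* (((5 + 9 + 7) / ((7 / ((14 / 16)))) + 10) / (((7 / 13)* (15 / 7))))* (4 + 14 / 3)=17069 / 100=170.69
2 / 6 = 1 / 3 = 0.33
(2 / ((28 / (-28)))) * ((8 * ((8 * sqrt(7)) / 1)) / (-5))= 128 * sqrt(7) / 5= 67.73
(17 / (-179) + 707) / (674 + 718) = 15817 / 31146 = 0.51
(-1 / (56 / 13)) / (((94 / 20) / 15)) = -975 / 1316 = -0.74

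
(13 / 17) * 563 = 430.53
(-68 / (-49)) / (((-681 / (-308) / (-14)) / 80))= -478720 / 681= -702.97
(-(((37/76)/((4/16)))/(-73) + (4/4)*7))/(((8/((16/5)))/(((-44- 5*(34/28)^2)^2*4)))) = -490296704196/16650935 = -29445.60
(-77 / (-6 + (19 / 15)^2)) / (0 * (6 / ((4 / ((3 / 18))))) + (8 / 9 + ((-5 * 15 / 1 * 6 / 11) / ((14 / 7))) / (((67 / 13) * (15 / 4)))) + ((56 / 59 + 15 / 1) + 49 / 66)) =35221230 / 33219521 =1.06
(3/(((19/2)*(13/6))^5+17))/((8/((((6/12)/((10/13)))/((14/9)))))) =0.00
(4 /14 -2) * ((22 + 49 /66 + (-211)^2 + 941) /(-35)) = 6003986 /2695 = 2227.82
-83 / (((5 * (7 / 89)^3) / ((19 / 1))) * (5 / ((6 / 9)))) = -2223472226 / 25725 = -86432.35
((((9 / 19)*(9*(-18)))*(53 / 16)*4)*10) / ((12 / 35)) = -2253825 / 76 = -29655.59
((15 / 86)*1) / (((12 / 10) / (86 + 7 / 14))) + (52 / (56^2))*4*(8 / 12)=638011 / 50568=12.62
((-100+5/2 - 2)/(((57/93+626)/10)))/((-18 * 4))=6169/279720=0.02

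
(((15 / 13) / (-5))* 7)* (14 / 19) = -294 / 247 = -1.19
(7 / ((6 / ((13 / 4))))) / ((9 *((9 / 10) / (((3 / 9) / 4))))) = 455 / 11664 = 0.04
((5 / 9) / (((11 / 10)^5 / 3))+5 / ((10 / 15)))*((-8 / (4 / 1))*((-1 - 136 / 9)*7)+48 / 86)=360843898135 / 186980211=1929.85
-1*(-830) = 830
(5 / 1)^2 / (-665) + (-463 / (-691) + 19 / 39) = 4012993 / 3584217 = 1.12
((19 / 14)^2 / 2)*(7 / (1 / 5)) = 1805 / 56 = 32.23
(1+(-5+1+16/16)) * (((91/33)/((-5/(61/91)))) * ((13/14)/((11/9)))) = 2379/4235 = 0.56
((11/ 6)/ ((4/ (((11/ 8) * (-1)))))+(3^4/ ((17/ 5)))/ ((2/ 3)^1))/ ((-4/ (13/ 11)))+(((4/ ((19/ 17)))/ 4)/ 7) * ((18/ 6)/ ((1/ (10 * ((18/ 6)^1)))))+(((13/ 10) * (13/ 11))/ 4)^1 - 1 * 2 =-46234451/ 95504640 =-0.48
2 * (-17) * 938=-31892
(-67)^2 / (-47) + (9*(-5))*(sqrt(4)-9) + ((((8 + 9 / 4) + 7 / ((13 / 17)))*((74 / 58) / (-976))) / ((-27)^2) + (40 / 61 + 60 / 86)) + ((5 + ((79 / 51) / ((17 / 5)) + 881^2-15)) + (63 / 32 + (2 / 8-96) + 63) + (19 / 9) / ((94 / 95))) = 486515688371232174085 / 626675684102208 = 776343.65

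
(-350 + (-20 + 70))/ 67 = -300/ 67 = -4.48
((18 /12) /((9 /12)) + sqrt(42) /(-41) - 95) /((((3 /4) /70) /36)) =-312480 - 3360*sqrt(42) /41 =-313011.10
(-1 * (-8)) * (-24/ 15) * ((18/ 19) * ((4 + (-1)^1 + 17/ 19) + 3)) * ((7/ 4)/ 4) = -66024/ 1805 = -36.58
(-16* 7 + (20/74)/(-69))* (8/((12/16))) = -9150272/7659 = -1194.71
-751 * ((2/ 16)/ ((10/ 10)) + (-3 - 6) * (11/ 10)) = 293641/ 40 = 7341.02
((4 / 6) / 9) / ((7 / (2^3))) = 16 / 189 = 0.08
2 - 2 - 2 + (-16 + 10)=-8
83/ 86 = 0.97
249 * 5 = 1245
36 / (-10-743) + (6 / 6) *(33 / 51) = 2557 / 4267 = 0.60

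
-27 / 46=-0.59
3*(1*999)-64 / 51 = 152783 / 51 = 2995.75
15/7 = 2.14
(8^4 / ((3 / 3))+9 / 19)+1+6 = 77966 / 19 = 4103.47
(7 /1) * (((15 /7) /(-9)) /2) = -5 /6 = -0.83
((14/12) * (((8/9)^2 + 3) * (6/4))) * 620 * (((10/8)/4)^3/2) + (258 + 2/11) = 2342493305/7299072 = 320.93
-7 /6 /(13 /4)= -0.36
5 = 5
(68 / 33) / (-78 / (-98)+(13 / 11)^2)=9163 / 9750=0.94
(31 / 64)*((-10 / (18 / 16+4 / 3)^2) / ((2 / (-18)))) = 25110 / 3481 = 7.21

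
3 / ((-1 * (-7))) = 3 / 7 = 0.43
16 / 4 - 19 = -15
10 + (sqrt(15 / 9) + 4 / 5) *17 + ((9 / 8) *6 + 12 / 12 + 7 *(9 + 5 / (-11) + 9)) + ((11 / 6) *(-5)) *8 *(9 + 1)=-382249 / 660 + 17 *sqrt(15) / 3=-557.22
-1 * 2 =-2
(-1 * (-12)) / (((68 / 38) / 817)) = 93138 / 17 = 5478.71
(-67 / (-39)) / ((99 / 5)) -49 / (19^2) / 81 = 355798 / 4181463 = 0.09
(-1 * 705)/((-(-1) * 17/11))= -7755/17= -456.18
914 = 914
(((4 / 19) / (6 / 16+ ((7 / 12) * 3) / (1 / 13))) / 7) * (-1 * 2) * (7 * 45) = -576 / 703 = -0.82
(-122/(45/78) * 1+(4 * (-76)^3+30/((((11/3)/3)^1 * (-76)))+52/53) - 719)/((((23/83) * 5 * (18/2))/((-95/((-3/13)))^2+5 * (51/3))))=-7394415848605056451/309546765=-23887879586.16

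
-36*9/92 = -81/23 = -3.52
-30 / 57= -10 / 19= -0.53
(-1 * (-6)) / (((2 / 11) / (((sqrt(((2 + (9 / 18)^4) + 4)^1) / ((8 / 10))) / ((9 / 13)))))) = 715 * sqrt(97) / 48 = 146.71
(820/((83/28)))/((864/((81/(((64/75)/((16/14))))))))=46125/1328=34.73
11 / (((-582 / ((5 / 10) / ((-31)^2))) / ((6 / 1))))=-11 / 186434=-0.00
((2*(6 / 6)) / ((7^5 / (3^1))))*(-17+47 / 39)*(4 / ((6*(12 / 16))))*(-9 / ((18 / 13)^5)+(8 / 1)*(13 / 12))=-4901908 / 141776649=-0.03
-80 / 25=-3.20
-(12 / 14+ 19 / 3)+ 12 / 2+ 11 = 206 / 21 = 9.81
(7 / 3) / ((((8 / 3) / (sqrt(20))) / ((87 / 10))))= 609 * sqrt(5) / 40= 34.04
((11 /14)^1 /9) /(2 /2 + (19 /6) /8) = 88 /1407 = 0.06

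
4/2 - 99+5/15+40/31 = -8870/93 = -95.38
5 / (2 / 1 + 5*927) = 0.00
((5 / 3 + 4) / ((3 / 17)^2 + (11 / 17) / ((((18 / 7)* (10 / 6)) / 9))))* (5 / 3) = 245650 / 36153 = 6.79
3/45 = 1/15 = 0.07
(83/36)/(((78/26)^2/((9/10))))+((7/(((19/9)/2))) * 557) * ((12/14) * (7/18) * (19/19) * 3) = 25267097/6840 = 3694.02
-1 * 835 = -835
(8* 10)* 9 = 720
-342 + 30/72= -4099/12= -341.58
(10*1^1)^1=10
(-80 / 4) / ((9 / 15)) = -100 / 3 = -33.33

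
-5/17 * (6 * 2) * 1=-60/17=-3.53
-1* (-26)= 26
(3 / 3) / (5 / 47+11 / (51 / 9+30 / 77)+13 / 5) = 328765 / 1486899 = 0.22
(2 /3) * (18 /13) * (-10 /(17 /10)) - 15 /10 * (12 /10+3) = -25923 /2210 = -11.73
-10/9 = -1.11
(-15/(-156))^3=0.00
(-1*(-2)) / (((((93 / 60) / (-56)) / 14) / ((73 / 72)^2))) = -2611210 / 2511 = -1039.91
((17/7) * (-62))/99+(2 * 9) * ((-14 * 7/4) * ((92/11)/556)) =-785515/96327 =-8.15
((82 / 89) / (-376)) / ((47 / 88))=-902 / 196601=-0.00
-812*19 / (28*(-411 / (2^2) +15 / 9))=6612 / 1213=5.45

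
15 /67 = 0.22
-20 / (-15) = 4 / 3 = 1.33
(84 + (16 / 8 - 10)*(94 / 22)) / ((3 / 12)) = 2192 / 11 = 199.27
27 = 27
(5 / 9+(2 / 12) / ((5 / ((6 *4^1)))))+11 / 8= 983 / 360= 2.73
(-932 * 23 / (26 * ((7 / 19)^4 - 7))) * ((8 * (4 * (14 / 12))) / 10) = 5587121912 / 12672855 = 440.87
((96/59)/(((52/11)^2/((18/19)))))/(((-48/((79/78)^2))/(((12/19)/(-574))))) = 2265483/1396704416744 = 0.00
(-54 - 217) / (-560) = 0.48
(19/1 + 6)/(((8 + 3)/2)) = 50/11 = 4.55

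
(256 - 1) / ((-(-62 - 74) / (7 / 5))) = 2.62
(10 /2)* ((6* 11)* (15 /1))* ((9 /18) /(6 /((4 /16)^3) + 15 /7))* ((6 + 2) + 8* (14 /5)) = 175560 /901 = 194.85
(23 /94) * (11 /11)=23 /94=0.24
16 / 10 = 8 / 5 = 1.60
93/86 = 1.08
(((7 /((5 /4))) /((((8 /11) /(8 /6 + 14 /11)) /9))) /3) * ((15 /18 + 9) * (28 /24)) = 124313 /180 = 690.63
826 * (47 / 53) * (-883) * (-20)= 685596520 / 53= 12935783.40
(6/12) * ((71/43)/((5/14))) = 497/215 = 2.31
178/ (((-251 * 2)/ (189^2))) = -3179169/ 251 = -12666.01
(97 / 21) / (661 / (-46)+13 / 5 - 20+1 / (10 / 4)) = -4462 / 30303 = -0.15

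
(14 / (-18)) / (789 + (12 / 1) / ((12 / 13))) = -7 / 7218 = -0.00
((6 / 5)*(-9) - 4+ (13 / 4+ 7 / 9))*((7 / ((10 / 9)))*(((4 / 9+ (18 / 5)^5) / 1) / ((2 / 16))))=-230993620676 / 703125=-328524.26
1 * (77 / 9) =77 / 9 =8.56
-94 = -94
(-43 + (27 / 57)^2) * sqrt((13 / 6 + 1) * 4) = -152.24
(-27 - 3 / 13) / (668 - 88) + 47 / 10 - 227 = -419124 / 1885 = -222.35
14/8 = 7/4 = 1.75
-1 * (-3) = 3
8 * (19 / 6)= 76 / 3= 25.33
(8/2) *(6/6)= 4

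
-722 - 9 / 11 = -7951 / 11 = -722.82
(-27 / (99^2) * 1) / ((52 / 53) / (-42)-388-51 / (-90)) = 3710 / 521799553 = 0.00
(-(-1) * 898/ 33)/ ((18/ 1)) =1.51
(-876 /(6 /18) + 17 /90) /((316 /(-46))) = 5439569 /14220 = 382.53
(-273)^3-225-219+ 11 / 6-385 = -122083465 / 6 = -20347244.17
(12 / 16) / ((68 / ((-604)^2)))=4023.71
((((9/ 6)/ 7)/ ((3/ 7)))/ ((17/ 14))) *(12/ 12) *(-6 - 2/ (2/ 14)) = -140/ 17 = -8.24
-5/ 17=-0.29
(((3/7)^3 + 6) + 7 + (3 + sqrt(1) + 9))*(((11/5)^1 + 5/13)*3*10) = 1288080/637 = 2022.10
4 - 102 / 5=-82 / 5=-16.40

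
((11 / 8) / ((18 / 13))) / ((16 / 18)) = 143 / 128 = 1.12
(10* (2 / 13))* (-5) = -100 / 13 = -7.69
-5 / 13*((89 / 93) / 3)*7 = -3115 / 3627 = -0.86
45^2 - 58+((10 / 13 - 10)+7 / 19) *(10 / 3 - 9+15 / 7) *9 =3886901 / 1729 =2248.06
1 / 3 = 0.33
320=320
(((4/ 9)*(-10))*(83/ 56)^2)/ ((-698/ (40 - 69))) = -998905/ 2462544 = -0.41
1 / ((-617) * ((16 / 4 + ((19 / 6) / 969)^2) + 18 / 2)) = -93636 / 751054973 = -0.00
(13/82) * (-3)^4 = 1053/82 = 12.84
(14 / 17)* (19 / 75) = 266 / 1275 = 0.21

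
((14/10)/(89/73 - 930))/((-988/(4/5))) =511/418671175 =0.00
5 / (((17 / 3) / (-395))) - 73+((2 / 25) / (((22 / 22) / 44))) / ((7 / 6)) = -1245074 / 2975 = -418.51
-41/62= -0.66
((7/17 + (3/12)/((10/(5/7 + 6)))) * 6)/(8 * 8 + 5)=2759/54740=0.05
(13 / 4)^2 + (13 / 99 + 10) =32779 / 1584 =20.69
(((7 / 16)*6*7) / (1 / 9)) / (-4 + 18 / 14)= -9261 / 152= -60.93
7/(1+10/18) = 9/2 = 4.50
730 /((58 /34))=12410 /29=427.93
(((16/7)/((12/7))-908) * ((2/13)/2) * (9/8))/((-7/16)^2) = -261120/637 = -409.92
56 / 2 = 28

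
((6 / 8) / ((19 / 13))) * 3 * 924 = 27027 / 19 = 1422.47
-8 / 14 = -4 / 7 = -0.57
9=9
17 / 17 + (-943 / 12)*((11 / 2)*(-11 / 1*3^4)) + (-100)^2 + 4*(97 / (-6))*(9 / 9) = 9480815 / 24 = 395033.96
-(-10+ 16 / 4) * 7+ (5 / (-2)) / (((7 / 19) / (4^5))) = -48346 / 7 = -6906.57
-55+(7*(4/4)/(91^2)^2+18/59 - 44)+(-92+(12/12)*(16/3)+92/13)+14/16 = -2460979766831/13871734968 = -177.41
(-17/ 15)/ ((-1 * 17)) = 1/ 15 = 0.07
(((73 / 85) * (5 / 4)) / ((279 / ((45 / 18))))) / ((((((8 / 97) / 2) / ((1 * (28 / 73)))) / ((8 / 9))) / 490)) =1663550 / 42687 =38.97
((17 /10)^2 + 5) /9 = 263 /300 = 0.88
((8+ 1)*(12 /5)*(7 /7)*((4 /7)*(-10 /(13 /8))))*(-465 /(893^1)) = 3214080 /81263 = 39.55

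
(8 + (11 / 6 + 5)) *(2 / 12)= 89 / 36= 2.47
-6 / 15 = -2 / 5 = -0.40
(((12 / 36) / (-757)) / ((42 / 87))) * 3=-0.00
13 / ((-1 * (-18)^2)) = -13 / 324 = -0.04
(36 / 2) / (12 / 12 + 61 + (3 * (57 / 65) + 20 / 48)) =0.28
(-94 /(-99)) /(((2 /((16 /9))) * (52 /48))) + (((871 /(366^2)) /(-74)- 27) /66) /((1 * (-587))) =3893011035539 /4992513864624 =0.78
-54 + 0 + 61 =7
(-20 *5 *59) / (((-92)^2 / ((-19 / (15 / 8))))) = 11210 / 1587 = 7.06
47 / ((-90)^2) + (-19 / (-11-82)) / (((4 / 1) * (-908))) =1310131 / 227998800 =0.01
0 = 0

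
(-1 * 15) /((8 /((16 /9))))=-10 /3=-3.33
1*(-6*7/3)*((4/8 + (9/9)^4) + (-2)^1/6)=-49/3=-16.33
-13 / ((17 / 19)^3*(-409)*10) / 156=0.00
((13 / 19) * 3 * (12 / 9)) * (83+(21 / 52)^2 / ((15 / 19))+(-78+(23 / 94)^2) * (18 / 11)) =-14563997413 / 120037060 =-121.33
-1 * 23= -23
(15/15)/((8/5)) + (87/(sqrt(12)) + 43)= 29 * sqrt(3)/2 + 349/8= 68.74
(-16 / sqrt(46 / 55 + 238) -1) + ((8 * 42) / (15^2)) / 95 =-4 * sqrt(45155) / 821 -7013 / 7125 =-2.02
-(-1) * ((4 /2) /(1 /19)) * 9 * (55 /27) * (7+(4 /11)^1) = 5130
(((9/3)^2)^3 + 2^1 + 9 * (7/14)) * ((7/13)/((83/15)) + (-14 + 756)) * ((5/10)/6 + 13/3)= 62426767249/25896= 2410672.20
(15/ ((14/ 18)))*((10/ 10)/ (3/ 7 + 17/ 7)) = 27/ 4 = 6.75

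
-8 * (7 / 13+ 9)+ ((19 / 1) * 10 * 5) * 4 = 48408 / 13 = 3723.69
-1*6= -6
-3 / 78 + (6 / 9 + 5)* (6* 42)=37127 / 26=1427.96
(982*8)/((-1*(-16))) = 491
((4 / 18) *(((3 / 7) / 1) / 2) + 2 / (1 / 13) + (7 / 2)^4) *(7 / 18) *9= 59173 / 96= 616.39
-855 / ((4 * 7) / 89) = -2717.68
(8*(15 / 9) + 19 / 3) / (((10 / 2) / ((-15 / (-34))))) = 59 / 34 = 1.74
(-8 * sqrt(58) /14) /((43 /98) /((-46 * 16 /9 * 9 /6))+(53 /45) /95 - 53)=88099200 * sqrt(58) /8169840883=0.08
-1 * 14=-14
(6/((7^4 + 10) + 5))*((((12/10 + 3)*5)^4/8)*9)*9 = 47258883/9664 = 4890.20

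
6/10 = 3/5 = 0.60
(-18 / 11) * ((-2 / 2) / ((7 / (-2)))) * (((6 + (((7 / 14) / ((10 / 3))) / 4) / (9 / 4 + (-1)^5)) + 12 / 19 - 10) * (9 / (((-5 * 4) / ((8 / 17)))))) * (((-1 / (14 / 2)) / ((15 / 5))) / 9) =38058 / 21762125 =0.00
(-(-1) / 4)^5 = 1 / 1024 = 0.00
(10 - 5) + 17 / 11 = 72 / 11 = 6.55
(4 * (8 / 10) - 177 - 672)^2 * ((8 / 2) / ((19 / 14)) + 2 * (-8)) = -4435341368 / 475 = -9337560.77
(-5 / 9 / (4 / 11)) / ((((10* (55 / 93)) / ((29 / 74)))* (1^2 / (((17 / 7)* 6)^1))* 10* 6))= -15283 / 621600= -0.02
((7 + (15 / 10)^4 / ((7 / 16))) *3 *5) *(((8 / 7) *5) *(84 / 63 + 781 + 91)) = 68120000 / 49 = 1390204.08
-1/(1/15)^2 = -225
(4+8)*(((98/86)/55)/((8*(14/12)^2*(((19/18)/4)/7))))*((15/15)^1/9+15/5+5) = 4.91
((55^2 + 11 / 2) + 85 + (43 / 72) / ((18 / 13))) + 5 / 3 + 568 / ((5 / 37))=47438771 / 6480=7320.80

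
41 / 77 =0.53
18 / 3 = 6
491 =491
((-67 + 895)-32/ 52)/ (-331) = -10756/ 4303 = -2.50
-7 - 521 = -528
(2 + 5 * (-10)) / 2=-24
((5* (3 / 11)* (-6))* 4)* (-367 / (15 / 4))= 35232 / 11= 3202.91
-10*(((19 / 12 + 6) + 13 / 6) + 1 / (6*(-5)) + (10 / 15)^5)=-47863 / 486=-98.48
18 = 18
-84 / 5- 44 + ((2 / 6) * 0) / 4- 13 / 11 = -3409 / 55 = -61.98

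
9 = 9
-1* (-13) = 13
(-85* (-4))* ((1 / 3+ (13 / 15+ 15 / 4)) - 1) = 1343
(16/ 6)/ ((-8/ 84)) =-28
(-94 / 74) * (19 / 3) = -893 / 111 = -8.05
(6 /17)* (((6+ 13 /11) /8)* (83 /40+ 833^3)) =5479530430431 /29920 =183139386.04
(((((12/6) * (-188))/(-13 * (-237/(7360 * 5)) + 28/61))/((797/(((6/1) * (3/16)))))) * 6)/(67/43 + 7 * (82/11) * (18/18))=-898274678400/8227433624521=-0.11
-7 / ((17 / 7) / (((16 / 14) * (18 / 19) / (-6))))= 168 / 323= 0.52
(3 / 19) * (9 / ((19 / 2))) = 54 / 361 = 0.15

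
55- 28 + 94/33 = 985/33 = 29.85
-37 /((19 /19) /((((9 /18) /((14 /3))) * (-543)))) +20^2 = 71473 /28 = 2552.61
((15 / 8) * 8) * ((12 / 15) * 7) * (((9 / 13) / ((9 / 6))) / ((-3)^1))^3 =-672 / 2197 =-0.31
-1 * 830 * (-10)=8300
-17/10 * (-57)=96.90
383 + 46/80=15343/40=383.58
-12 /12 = -1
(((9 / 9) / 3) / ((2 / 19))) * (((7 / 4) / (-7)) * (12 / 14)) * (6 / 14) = -57 / 196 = -0.29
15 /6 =5 /2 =2.50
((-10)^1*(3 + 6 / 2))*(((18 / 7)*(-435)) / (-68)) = -117450 / 119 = -986.97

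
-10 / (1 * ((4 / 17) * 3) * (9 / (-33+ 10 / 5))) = 2635 / 54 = 48.80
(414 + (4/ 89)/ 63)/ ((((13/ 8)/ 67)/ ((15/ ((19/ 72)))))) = 149306144640/ 153881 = 970270.17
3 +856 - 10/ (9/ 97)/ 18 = 69094/ 81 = 853.01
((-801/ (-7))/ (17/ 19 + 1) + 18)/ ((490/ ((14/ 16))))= 0.14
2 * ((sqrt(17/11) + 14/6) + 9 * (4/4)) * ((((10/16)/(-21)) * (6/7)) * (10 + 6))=-1360/147 - 40 * sqrt(187)/539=-10.27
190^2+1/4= 144401/4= 36100.25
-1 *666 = -666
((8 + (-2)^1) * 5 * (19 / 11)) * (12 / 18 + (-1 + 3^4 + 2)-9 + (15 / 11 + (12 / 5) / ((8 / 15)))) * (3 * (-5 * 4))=-29919300 / 121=-247266.94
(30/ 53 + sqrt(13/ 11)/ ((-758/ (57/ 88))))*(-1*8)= -240/ 53 + 57*sqrt(143)/ 91718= -4.52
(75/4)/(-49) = -75/196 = -0.38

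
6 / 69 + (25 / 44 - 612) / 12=-617713 / 12144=-50.87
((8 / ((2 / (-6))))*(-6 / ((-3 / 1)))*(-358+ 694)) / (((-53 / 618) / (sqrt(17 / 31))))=139263.32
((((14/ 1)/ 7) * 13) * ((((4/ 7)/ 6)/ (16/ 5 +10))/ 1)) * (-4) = -520/ 693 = -0.75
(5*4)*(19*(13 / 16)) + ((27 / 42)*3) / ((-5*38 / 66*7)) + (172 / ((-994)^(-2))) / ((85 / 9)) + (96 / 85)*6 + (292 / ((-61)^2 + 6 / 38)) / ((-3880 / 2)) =19531448296670794671 / 1085430537380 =17994194.58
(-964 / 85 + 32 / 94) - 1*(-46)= 139822 / 3995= 35.00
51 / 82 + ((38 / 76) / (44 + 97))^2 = 2027903 / 3260484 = 0.62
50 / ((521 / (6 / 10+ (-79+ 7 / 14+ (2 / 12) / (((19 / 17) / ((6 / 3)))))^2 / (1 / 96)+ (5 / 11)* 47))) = 349712872640 / 6206673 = 56344.66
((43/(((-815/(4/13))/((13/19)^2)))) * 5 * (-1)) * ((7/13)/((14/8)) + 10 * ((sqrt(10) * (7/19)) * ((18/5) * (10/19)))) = 0.85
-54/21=-18/7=-2.57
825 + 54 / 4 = 1677 / 2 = 838.50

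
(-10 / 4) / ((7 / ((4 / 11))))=-10 / 77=-0.13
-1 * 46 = -46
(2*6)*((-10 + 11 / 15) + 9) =-16 / 5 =-3.20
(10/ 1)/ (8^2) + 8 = 261/ 32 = 8.16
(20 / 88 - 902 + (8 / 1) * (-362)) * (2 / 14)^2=-83551 / 1078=-77.51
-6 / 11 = -0.55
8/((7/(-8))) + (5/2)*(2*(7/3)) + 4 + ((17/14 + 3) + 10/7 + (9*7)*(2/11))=1559/66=23.62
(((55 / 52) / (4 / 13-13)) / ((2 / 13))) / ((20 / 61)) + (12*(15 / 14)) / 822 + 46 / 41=-9710047 / 18873120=-0.51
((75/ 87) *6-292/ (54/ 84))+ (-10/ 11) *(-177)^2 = -83057912/ 2871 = -28929.96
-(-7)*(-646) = -4522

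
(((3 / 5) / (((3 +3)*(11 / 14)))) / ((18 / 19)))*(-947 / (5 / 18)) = -125951 / 275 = -458.00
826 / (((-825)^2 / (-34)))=-28084 / 680625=-0.04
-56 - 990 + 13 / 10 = -10447 / 10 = -1044.70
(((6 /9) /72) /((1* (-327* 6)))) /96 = -1 /20342016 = -0.00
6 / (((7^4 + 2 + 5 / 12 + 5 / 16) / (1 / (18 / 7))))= 112 / 115379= 0.00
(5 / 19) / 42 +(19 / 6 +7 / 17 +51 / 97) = 4.11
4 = 4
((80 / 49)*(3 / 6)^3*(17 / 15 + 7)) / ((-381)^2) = 244 / 21338667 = 0.00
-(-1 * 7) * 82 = 574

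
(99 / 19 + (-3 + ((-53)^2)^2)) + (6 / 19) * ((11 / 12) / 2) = 599676735 / 76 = 7890483.36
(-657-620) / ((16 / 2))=-1277 / 8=-159.62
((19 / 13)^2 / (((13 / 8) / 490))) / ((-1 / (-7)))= 9905840 / 2197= 4508.80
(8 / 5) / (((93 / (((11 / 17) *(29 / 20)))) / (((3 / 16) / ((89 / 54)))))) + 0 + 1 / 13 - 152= -9263230531 / 60973900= -151.92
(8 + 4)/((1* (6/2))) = 4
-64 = -64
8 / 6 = 4 / 3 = 1.33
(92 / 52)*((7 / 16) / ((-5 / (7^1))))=-1127 / 1040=-1.08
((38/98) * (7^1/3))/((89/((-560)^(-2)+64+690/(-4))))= -646486381/586118400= -1.10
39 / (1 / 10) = 390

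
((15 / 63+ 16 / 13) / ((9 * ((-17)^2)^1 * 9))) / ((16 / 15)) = 2005 / 34083504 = 0.00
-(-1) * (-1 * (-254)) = 254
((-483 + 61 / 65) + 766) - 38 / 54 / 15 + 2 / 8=5984021 / 21060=284.14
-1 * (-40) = 40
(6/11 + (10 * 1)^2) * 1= 1106/11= 100.55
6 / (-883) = -0.01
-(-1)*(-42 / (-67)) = 42 / 67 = 0.63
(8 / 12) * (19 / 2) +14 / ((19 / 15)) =991 / 57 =17.39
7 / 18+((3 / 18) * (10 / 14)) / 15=25 / 63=0.40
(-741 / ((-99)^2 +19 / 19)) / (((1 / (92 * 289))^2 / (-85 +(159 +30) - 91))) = -20147269704 / 29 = -694733438.07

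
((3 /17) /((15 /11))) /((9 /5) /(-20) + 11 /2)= 220 /9197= 0.02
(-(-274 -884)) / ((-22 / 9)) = -5211 / 11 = -473.73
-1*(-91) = 91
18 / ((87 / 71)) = 14.69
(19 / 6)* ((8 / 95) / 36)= 1 / 135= 0.01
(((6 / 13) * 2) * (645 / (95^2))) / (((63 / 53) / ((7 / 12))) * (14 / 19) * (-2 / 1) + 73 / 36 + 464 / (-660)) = -32489424 / 826501273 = -0.04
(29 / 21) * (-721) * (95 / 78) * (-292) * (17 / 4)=352152365 / 234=1504924.64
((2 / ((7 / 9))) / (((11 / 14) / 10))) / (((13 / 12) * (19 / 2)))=8640 / 2717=3.18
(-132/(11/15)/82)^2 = 4.82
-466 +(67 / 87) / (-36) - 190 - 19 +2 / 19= -40162909 / 59508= -674.92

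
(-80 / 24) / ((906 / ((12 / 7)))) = -20 / 3171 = -0.01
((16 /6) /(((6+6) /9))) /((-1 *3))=-2 /3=-0.67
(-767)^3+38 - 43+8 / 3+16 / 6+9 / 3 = -1353652979 / 3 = -451217659.67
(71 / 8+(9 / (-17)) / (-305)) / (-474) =-0.02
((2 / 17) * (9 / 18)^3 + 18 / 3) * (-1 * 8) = -818 / 17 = -48.12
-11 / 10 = -1.10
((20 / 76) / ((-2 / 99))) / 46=-495 / 1748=-0.28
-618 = -618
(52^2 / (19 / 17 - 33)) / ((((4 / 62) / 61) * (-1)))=21731372 / 271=80189.56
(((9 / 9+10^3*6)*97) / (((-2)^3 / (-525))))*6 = 916802775 / 4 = 229200693.75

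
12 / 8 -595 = -1187 / 2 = -593.50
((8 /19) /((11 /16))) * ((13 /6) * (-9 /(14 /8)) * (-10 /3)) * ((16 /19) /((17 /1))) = 532480 /472549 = 1.13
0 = 0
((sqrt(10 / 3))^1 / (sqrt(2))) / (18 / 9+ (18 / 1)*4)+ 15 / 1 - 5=10.02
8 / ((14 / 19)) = 76 / 7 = 10.86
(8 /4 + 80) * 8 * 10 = 6560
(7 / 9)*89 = 623 / 9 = 69.22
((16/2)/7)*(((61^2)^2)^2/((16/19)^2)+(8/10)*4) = 346031699960096301/1120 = 308956874964371.70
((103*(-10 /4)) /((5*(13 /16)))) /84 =-206 /273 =-0.75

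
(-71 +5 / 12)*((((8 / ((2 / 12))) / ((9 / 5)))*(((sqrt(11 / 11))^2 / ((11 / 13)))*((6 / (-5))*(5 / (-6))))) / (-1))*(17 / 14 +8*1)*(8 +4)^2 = 2951520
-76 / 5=-15.20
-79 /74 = -1.07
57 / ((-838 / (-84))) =2394 / 419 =5.71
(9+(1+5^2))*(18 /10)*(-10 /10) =-63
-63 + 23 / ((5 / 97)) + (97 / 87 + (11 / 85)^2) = 241581292 / 628575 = 384.33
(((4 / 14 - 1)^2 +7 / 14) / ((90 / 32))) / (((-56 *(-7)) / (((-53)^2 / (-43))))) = -30899 / 516215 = -0.06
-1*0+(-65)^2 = 4225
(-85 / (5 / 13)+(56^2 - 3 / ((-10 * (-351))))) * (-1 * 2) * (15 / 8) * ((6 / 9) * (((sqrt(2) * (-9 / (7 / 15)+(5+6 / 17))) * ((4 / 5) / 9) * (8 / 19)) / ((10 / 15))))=22618760968 * sqrt(2) / 3968055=8061.32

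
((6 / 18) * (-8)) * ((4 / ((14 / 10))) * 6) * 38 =-12160 / 7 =-1737.14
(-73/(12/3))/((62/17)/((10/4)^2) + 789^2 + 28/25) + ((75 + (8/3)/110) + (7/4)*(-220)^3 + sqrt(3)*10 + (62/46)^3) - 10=-39589141776002837276107/2124572562342780 + 10*sqrt(3)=-18633915.21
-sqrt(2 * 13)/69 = -sqrt(26)/69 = -0.07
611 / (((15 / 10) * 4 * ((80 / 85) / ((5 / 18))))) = 51935 / 1728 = 30.05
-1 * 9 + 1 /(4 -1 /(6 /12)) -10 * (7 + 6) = -277 /2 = -138.50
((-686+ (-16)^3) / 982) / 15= -797 / 2455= -0.32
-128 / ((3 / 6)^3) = -1024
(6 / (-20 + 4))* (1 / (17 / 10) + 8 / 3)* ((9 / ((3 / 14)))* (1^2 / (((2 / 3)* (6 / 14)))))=-12201 / 68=-179.43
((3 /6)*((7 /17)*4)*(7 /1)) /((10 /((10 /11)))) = 98 /187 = 0.52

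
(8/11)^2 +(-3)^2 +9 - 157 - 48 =-22563/121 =-186.47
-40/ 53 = -0.75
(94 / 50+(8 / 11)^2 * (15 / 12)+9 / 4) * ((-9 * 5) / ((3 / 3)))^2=9702.09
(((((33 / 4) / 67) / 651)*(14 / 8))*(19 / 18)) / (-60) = -209 / 35890560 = -0.00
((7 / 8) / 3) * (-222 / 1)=-259 / 4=-64.75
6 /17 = 0.35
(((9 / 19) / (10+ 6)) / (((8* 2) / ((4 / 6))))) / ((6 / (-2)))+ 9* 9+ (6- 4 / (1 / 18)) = 36479 / 2432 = 15.00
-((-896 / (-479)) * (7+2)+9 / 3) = -9501 / 479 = -19.84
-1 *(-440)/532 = 110/133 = 0.83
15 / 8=1.88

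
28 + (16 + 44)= 88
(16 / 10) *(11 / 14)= 44 / 35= 1.26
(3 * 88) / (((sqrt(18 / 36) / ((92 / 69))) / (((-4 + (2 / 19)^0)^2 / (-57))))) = -1056 * sqrt(2) / 19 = -78.60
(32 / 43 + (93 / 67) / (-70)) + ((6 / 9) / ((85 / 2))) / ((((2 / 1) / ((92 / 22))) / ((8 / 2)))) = 96794353 / 113136870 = 0.86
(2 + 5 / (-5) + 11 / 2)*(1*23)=299 / 2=149.50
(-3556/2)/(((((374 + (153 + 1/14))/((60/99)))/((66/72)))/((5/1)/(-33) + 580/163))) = -2280729500/357224769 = -6.38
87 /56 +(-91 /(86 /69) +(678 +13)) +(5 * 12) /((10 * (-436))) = 619.53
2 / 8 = 1 / 4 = 0.25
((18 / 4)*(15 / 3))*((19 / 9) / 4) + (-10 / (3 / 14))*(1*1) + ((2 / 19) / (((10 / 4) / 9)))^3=-714788381 / 20577000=-34.74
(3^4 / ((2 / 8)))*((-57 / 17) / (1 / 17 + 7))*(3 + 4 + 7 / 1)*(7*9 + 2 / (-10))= -3382722 / 25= -135308.88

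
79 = 79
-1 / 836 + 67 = 56011 / 836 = 67.00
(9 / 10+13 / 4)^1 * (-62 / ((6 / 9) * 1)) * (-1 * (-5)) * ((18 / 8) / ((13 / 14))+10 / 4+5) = -995751 / 52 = -19149.06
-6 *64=-384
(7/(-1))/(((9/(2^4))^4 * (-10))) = 229376/32805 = 6.99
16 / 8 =2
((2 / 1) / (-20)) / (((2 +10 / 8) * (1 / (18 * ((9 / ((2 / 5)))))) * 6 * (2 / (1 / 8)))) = -27 / 208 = -0.13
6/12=1/2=0.50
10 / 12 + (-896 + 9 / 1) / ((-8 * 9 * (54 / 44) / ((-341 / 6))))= -569.66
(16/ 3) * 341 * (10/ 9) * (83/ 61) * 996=1503455360/ 549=2738534.35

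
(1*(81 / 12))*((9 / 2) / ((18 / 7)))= 11.81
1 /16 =0.06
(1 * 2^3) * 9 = 72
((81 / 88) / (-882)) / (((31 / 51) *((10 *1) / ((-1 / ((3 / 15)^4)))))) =57375 / 534688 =0.11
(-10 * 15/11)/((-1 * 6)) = 25/11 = 2.27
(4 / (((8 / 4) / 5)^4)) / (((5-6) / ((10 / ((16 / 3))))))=-9375 / 32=-292.97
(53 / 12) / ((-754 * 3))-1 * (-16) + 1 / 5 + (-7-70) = -8252041 / 135720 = -60.80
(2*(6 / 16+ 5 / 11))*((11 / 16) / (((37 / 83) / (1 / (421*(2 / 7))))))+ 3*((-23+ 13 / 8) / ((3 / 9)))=-383525635 / 1993856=-192.35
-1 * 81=-81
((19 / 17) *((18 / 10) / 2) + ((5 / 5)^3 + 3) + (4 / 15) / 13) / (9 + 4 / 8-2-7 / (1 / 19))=-6665 / 166413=-0.04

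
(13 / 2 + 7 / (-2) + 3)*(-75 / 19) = -450 / 19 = -23.68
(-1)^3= -1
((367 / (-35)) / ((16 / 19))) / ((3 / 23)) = -160379 / 1680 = -95.46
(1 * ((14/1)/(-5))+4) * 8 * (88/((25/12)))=50688/125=405.50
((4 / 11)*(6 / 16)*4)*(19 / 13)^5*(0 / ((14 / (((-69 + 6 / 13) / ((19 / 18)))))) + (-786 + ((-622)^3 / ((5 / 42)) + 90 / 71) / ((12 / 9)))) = -7995756073324708233 / 1449899165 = -5514698033.04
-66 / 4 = -33 / 2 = -16.50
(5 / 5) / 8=1 / 8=0.12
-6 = -6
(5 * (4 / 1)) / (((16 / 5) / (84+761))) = 21125 / 4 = 5281.25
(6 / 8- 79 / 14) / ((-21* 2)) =137 / 1176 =0.12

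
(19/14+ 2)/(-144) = -47/2016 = -0.02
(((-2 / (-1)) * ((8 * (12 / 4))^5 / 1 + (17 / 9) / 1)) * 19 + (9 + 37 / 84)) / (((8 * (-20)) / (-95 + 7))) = 838751186801 / 5040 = 166418886.27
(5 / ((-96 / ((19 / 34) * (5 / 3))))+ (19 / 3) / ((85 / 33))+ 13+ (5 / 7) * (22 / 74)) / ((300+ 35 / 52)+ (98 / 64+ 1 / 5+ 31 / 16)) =2575370863 / 50170238874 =0.05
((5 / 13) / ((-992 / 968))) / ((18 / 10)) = -0.21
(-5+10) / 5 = 1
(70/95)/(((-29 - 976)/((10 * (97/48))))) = -679/45828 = -0.01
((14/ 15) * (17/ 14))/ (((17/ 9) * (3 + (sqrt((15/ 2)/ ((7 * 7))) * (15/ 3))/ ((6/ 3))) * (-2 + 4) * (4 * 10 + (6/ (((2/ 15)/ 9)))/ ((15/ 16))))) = 147/ 620090 - 7 * sqrt(30)/ 496072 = 0.00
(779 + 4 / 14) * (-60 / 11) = -327300 / 77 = -4250.65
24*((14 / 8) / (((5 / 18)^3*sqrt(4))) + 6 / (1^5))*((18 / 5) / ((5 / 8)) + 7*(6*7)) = 1052697168 / 3125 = 336863.09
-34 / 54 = -17 / 27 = -0.63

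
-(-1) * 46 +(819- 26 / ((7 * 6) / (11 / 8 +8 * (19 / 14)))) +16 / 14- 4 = 1004975 / 1176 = 854.57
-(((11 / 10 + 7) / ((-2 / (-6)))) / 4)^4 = -3486784401 / 2560000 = -1362.03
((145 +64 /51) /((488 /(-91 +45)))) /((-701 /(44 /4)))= 1887127 /8723244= 0.22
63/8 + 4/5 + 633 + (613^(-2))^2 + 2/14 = 25375331563644229/39536655581080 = 641.82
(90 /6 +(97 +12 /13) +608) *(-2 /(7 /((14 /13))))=-37488 /169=-221.82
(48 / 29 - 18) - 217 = -6767 / 29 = -233.34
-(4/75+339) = -339.05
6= 6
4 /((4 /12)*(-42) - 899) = -4 /913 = -0.00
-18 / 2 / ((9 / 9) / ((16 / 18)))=-8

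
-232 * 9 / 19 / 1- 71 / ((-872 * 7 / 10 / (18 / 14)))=-44547327 / 405916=-109.75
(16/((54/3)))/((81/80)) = 640/729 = 0.88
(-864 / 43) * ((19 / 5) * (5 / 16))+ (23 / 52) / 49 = -2613259 / 109564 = -23.85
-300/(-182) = 150/91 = 1.65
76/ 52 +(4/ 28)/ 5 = 1.49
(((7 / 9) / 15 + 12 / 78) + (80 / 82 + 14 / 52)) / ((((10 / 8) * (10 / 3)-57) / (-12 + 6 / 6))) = 2296217 / 7603245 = 0.30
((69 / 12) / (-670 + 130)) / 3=-23 / 6480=-0.00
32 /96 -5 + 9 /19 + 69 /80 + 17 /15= -10019 /4560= -2.20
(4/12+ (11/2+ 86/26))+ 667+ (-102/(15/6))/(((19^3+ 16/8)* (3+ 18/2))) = 201023341/297310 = 676.14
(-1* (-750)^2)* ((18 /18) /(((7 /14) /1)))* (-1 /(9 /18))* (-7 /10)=-1575000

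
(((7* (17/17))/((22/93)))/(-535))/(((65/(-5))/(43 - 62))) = -12369/153010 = -0.08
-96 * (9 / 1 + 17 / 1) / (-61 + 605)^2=-39 / 4624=-0.01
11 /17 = 0.65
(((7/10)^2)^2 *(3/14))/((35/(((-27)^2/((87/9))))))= 321489/2900000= 0.11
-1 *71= -71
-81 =-81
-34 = -34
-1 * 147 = -147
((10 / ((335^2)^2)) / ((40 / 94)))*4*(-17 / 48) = -0.00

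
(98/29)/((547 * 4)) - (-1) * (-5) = -158581/31726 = -5.00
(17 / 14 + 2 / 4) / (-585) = -4 / 1365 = -0.00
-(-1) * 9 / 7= 9 / 7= 1.29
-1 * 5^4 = -625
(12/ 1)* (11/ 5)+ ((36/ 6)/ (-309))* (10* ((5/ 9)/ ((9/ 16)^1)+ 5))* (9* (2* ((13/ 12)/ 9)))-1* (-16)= 4990898/ 125145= 39.88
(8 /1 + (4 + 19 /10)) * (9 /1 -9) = 0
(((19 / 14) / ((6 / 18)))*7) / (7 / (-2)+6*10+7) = 57 / 127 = 0.45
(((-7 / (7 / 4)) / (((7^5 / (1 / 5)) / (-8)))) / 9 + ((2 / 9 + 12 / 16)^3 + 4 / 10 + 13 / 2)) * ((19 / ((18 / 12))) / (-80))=-582468779203 / 470488435200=-1.24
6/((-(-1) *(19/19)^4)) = 6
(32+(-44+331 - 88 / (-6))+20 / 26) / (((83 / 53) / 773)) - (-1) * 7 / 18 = 3206159555 / 19422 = 165078.75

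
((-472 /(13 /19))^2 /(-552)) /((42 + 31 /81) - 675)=135717228 /99588827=1.36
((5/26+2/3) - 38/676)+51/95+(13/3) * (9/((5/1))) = 440209/48165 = 9.14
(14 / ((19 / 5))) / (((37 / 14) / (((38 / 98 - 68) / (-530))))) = 6626 / 37259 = 0.18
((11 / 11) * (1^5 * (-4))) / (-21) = 4 / 21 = 0.19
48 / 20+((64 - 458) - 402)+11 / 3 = -11849 / 15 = -789.93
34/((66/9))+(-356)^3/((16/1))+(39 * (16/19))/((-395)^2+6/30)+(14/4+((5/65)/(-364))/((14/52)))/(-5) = -244061136702341656/86550428965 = -2819872.06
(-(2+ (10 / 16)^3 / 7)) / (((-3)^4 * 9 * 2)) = -2431 / 1741824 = -0.00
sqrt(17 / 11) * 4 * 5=20 * sqrt(187) / 11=24.86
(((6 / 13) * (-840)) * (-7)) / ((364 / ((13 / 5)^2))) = 252 / 5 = 50.40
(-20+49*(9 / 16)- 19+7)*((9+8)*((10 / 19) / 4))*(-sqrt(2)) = 6035*sqrt(2) / 608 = 14.04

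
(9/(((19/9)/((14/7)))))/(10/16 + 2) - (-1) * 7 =1363/133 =10.25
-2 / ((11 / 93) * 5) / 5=-186 / 275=-0.68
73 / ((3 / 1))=73 / 3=24.33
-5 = -5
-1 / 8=-0.12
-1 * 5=-5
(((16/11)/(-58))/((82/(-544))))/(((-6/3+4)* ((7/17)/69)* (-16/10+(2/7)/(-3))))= -9571680/1164031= -8.22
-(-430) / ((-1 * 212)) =-2.03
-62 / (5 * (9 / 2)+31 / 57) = -7068 / 2627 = -2.69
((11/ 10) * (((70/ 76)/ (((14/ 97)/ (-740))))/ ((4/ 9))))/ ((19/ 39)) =-69285645/ 2888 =-23990.87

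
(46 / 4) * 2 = 23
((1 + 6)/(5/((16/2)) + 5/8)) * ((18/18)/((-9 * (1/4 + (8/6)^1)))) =-112/285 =-0.39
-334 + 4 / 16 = -1335 / 4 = -333.75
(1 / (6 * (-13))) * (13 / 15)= -1 / 90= -0.01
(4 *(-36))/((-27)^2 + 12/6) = -144/731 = -0.20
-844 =-844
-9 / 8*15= -135 / 8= -16.88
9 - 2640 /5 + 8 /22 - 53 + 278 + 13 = -3087 /11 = -280.64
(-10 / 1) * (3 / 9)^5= -10 / 243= -0.04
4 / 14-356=-2490 / 7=-355.71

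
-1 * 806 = -806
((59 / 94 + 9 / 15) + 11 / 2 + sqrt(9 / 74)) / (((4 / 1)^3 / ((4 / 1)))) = 0.44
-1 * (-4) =4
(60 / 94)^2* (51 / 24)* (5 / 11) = 19125 / 48598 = 0.39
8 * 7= 56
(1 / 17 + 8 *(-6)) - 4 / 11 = -9033 / 187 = -48.30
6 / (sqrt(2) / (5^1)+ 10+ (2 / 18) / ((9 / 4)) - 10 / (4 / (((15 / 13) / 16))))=1680835665600 / 2762450094193 - 34062612480 * sqrt(2) / 2762450094193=0.59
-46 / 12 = -23 / 6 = -3.83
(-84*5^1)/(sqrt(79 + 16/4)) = -420*sqrt(83)/83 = -46.10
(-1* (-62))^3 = 238328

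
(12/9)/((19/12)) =16/19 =0.84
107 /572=0.19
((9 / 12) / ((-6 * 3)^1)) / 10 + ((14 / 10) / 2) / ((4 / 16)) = 671 / 240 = 2.80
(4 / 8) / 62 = 1 / 124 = 0.01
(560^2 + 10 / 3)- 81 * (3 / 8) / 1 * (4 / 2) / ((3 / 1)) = 313583.08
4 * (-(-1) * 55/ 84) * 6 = 110/ 7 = 15.71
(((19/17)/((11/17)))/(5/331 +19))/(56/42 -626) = -6289/43248172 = -0.00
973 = 973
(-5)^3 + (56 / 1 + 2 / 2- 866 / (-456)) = -15071 / 228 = -66.10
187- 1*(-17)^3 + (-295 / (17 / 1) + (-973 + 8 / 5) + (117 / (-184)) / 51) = 64299709 / 15640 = 4111.23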